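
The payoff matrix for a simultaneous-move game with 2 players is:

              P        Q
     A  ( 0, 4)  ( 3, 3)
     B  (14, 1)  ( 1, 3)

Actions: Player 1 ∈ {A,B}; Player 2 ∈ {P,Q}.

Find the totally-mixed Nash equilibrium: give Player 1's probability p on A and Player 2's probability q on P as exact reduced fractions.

P1 indiff ⇒ q·0+(1-q)·3 = q·14+(1-q)·1 ⇒ q(-14) = (1-q)(-2) ⇒ q = 1/8
P2 indiff ⇒ p·4+(1-p)·1 = p·3+(1-p)·3 ⇒ p(1) = (1-p)(2) ⇒ p = 2/3

(p,q) = (2/3, 1/8)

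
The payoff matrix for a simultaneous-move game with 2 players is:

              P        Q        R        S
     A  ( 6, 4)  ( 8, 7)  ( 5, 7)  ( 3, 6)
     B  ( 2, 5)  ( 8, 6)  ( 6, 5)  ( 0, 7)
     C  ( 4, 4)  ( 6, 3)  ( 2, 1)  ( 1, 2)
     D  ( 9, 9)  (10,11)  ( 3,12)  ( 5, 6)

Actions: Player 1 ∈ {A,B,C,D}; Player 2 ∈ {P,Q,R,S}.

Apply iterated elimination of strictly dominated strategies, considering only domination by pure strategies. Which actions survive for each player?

Survivors P1:{A,B,D} P2:{Q,R,S}

P1 drop C (A beats it: P:6>4 Q:8>6 R:5>2 S:3>1)
P2 drop P (Q beats it: A:7>4 B:6>5 D:11>9)
P1→{A,B,D} P2→{Q,R,S}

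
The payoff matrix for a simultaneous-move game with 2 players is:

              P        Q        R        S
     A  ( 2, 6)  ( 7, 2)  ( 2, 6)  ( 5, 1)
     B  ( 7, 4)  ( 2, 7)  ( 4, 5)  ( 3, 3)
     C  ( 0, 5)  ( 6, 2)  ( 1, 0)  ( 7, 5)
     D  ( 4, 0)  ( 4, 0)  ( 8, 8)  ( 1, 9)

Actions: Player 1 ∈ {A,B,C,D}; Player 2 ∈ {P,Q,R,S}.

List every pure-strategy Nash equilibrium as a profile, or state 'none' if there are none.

(A,P): not NE [P1→B gives 7>2]
(A,Q): not NE [P2→R gives 6>2]
(A,R): not NE [P1→D gives 8>2]
(A,S): not NE [P1→C gives 7>5; P2→R gives 6>1]
(B,P): not NE [P2→Q gives 7>4]
(B,Q): not NE [P1→A gives 7>2]
(B,R): not NE [P1→D gives 8>4; P2→Q gives 7>5]
(B,S): not NE [P1→C gives 7>3; P2→Q gives 7>3]
(C,P): not NE [P1→B gives 7>0]
(C,Q): not NE [P1→A gives 7>6; P2→S gives 5>2]
(C,R): not NE [P1→D gives 8>1; P2→S gives 5>0]
(C,S): NE
(D,P): not NE [P1→B gives 7>4; P2→S gives 9>0]
(D,Q): not NE [P1→A gives 7>4; P2→S gives 9>0]
(D,R): not NE [P2→S gives 9>8]
(D,S): not NE [P1→C gives 7>1]

NE set: (C,S)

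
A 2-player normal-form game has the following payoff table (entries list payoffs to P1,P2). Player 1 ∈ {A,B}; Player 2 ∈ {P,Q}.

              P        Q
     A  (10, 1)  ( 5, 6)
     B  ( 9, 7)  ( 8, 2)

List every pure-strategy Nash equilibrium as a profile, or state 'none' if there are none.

No pure NE.

(A,P): not NE [P2→Q gives 6>1]
(A,Q): not NE [P1→B gives 8>5]
(B,P): not NE [P1→A gives 10>9]
(B,Q): not NE [P2→P gives 7>2]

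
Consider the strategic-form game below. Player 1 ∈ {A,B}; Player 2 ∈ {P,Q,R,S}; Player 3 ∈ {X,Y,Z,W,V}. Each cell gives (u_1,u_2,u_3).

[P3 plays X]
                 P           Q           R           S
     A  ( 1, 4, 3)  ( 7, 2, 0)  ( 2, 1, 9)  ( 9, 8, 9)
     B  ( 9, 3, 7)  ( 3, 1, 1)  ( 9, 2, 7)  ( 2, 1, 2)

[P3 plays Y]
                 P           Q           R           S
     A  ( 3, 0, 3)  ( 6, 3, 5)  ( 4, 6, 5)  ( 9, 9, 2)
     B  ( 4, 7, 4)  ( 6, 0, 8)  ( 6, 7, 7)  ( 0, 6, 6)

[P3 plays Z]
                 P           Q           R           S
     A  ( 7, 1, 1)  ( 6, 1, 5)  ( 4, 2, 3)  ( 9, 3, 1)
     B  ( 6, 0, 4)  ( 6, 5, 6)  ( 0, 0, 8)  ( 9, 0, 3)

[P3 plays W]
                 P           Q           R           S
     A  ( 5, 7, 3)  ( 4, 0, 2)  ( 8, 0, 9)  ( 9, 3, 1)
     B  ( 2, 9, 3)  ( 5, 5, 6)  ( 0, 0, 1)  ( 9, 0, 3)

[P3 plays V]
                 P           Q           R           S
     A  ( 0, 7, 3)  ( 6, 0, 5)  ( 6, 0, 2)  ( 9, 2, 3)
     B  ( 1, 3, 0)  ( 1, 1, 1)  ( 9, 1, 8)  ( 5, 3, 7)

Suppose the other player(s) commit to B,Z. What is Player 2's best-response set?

argmax u_2 = {Q}

u_2(P vs B,Z) = 0
u_2(Q vs B,Z) = 5
u_2(R vs B,Z) = 0
u_2(S vs B,Z) = 0
max payoff 5 at {Q}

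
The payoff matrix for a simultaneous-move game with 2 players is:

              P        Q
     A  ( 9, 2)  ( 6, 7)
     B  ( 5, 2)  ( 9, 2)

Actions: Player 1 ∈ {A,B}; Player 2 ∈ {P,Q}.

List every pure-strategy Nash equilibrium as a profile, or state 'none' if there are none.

(A,P): not NE [P2→Q gives 7>2]
(A,Q): not NE [P1→B gives 9>6]
(B,P): not NE [P1→A gives 9>5]
(B,Q): NE

Nash profiles: (B,Q)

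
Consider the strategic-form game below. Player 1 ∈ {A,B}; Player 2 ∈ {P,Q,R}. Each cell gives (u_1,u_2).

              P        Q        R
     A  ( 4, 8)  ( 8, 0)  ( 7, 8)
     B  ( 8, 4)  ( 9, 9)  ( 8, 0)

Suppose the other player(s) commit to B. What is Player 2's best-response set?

argmax u_2 = {Q}

u_2(P vs B) = 4
u_2(Q vs B) = 9
u_2(R vs B) = 0
max payoff 9 at {Q}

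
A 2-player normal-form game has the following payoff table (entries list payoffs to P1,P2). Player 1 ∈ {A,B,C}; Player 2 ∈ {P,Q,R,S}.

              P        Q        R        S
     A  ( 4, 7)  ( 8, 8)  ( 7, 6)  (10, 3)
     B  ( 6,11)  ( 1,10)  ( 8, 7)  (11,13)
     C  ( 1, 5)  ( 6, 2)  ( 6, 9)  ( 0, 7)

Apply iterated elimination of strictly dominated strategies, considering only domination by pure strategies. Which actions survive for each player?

P1 drop C (A beats it: P:4>1 Q:8>6 R:7>6 S:10>0)
P2 drop R (P beats it: A:7>6 B:11>7)
P1→{A,B} P2→{P,Q,S}

Remaining: P1:{A,B} P2:{P,Q,S}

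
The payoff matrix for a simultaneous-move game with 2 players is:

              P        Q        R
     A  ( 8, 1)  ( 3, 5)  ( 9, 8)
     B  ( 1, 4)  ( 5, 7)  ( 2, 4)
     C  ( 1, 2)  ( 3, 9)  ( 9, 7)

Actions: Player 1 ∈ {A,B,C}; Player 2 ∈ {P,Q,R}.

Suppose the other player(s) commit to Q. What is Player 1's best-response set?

u_1(A vs Q) = 3
u_1(B vs Q) = 5
u_1(C vs Q) = 3
max payoff 5 at {B}

P1 best: {B}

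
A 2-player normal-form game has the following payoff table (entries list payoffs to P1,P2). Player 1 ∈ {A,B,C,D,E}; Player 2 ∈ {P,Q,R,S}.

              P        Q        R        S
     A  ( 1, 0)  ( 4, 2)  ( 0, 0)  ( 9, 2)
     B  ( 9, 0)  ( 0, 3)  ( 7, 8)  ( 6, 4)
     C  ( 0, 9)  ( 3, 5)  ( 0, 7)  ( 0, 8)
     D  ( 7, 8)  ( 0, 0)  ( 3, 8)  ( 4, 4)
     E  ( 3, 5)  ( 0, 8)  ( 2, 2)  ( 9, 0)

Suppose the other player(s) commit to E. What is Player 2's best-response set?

BR_2 = {Q}

u_2(P vs E) = 5
u_2(Q vs E) = 8
u_2(R vs E) = 2
u_2(S vs E) = 0
max payoff 8 at {Q}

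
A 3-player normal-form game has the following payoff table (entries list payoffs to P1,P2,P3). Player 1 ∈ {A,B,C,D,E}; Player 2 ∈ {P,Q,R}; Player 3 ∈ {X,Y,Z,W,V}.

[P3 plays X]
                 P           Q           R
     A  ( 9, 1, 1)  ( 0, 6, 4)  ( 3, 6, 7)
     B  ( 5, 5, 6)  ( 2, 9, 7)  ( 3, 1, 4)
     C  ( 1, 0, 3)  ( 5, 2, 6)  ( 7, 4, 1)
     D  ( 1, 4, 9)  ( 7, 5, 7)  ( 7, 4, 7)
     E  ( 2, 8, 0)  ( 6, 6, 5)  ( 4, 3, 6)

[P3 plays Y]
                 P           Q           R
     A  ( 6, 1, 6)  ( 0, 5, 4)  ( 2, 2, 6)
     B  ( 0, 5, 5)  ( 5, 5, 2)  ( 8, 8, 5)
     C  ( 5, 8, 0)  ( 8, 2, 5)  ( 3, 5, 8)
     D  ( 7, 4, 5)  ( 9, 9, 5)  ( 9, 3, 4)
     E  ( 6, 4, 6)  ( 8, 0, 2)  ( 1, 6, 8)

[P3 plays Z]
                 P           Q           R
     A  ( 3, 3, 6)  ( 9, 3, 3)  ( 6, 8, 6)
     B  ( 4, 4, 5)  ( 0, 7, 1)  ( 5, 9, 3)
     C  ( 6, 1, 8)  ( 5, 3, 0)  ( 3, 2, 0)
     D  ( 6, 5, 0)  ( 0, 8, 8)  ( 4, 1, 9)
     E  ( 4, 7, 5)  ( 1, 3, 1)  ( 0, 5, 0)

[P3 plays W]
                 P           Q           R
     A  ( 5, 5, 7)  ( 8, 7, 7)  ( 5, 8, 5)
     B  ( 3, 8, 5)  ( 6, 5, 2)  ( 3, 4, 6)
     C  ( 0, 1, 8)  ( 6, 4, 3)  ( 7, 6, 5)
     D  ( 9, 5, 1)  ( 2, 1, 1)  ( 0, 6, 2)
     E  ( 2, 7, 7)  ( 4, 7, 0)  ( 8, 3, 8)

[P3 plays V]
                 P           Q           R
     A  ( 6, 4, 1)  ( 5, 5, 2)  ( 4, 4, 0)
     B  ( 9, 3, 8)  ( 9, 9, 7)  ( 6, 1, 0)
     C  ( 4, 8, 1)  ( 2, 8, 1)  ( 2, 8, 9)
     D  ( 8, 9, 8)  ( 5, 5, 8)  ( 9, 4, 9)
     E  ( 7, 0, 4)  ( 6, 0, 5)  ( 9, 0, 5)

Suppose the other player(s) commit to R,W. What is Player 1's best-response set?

BR_1 = {E}

u_1(A vs R,W) = 5
u_1(B vs R,W) = 3
u_1(C vs R,W) = 7
u_1(D vs R,W) = 0
u_1(E vs R,W) = 8
max payoff 8 at {E}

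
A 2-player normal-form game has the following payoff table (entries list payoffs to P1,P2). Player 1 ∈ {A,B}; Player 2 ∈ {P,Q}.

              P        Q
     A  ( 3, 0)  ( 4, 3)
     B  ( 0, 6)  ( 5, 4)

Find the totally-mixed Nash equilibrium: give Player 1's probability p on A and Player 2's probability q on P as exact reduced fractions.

P1 indiff ⇒ q·3+(1-q)·4 = q·0+(1-q)·5 ⇒ q(3) = (1-q)(1) ⇒ q = 1/4
P2 indiff ⇒ p·0+(1-p)·6 = p·3+(1-p)·4 ⇒ p(-3) = (1-p)(-2) ⇒ p = 2/5

(p,q) = (2/5, 1/4)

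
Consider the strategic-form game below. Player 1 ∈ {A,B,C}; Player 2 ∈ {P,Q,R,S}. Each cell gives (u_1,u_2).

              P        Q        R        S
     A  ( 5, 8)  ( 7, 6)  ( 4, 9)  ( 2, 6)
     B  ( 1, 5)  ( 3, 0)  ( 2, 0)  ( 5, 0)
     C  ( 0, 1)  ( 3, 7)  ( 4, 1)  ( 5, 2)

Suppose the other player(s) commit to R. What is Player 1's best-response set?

BR_1 = {A,C}

u_1(A vs R) = 4
u_1(B vs R) = 2
u_1(C vs R) = 4
max payoff 4 at {A,C}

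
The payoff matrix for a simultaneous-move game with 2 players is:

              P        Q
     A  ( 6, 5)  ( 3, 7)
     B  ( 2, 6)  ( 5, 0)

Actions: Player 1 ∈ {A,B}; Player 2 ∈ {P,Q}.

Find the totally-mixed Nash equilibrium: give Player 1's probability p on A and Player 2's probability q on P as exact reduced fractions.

P1 indiff ⇒ q·6+(1-q)·3 = q·2+(1-q)·5 ⇒ q(4) = (1-q)(2) ⇒ q = 1/3
P2 indiff ⇒ p·5+(1-p)·6 = p·7+(1-p)·0 ⇒ p(-2) = (1-p)(-6) ⇒ p = 3/4

P1 mixes 3/4 on A; P2 mixes 1/3 on P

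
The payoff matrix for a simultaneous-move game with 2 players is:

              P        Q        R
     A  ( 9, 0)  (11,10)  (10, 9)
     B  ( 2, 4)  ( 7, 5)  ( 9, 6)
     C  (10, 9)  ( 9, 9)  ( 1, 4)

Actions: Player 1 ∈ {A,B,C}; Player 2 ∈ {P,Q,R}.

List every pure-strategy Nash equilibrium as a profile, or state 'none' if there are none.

Nash profiles: (A,Q), (C,P)

(A,P): not NE [P1→C gives 10>9; P2→Q gives 10>0]
(A,Q): NE
(A,R): not NE [P2→Q gives 10>9]
(B,P): not NE [P1→C gives 10>2; P2→R gives 6>4]
(B,Q): not NE [P1→A gives 11>7; P2→R gives 6>5]
(B,R): not NE [P1→A gives 10>9]
(C,P): NE
(C,Q): not NE [P1→A gives 11>9]
(C,R): not NE [P1→A gives 10>1; P2→Q gives 9>4]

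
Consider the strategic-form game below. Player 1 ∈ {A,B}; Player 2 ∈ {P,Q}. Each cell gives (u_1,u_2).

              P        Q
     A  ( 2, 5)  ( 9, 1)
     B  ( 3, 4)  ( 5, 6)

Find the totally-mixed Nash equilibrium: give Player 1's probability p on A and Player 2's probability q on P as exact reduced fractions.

(p,q) = (1/3, 4/5)

P1 indiff ⇒ q·2+(1-q)·9 = q·3+(1-q)·5 ⇒ q(-1) = (1-q)(-4) ⇒ q = 4/5
P2 indiff ⇒ p·5+(1-p)·4 = p·1+(1-p)·6 ⇒ p(4) = (1-p)(2) ⇒ p = 1/3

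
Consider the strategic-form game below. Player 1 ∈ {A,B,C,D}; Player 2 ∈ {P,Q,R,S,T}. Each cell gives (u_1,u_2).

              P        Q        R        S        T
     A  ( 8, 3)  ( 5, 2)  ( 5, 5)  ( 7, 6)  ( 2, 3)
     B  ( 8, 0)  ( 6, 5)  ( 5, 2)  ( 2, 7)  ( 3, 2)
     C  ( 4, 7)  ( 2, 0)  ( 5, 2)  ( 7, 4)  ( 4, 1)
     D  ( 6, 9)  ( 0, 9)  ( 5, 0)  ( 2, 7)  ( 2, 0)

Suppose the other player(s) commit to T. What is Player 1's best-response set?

u_1(A vs T) = 2
u_1(B vs T) = 3
u_1(C vs T) = 4
u_1(D vs T) = 2
max payoff 4 at {C}

BR_1 = {C}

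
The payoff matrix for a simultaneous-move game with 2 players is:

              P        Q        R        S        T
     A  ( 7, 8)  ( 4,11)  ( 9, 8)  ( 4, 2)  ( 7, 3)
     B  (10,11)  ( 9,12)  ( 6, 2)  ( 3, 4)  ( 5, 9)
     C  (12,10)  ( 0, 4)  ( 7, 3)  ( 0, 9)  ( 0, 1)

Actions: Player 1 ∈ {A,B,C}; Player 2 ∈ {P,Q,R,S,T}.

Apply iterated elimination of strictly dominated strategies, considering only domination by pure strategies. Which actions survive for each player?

P2 drop R (Q beats it: A:11>8 B:12>2 C:4>3)
P2 drop S (P beats it: A:8>2 B:11>4 C:10>9)
P2 drop T (P beats it: A:8>3 B:11>9 C:10>1)
P1 drop A (B beats it: P:10>7 Q:9>4)
P1→{B,C} P2→{P,Q}

Survivors P1:{B,C} P2:{P,Q}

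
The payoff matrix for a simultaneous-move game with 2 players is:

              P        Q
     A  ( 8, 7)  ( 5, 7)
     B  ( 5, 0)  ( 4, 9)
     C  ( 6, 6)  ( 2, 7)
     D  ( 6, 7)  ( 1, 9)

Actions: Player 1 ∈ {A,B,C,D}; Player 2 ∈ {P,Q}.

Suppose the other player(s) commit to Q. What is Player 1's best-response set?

argmax u_1 = {A}

u_1(A vs Q) = 5
u_1(B vs Q) = 4
u_1(C vs Q) = 2
u_1(D vs Q) = 1
max payoff 5 at {A}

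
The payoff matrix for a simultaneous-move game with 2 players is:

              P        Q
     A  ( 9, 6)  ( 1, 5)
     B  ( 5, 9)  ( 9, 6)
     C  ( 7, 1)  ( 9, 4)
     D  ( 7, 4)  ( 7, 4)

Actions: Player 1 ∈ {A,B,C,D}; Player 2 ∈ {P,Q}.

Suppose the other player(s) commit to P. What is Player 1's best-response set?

argmax u_1 = {A}

u_1(A vs P) = 9
u_1(B vs P) = 5
u_1(C vs P) = 7
u_1(D vs P) = 7
max payoff 9 at {A}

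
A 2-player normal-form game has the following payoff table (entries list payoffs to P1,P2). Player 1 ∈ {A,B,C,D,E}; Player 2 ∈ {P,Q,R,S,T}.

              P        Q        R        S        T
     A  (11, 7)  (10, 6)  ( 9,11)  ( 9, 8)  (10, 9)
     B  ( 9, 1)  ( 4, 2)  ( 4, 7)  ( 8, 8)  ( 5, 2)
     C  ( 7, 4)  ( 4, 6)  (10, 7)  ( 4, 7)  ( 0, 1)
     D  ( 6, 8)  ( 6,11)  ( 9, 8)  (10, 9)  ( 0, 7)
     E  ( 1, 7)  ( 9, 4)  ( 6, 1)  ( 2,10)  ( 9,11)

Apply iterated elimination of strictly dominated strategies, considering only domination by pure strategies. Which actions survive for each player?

P1 drop B (A beats it: P:11>9 Q:10>4 R:9>4 S:9>8 T:10>5)
P1 drop E (A beats it: P:11>1 Q:10>9 R:9>6 S:9>2 T:10>9)
P2 drop P (S beats it: A:8>7 C:7>4 D:9>8)
P2 drop T (R beats it: A:11>9 C:7>1 D:8>7)
P1→{A,C,D} P2→{Q,R,S}

Survivors P1:{A,C,D} P2:{Q,R,S}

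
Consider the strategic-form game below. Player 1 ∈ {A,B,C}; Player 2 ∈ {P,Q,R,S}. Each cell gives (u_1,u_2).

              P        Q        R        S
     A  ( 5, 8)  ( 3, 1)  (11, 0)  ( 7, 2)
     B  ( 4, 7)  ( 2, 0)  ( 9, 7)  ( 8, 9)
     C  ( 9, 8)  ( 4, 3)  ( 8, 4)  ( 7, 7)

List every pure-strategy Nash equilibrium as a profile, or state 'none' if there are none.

Nash profiles: (B,S), (C,P)

(A,P): not NE [P1→C gives 9>5]
(A,Q): not NE [P1→C gives 4>3; P2→P gives 8>1]
(A,R): not NE [P2→P gives 8>0]
(A,S): not NE [P1→B gives 8>7; P2→P gives 8>2]
(B,P): not NE [P1→C gives 9>4; P2→S gives 9>7]
(B,Q): not NE [P1→C gives 4>2; P2→S gives 9>0]
(B,R): not NE [P1→A gives 11>9; P2→S gives 9>7]
(B,S): NE
(C,P): NE
(C,Q): not NE [P2→P gives 8>3]
(C,R): not NE [P1→A gives 11>8; P2→P gives 8>4]
(C,S): not NE [P1→B gives 8>7; P2→P gives 8>7]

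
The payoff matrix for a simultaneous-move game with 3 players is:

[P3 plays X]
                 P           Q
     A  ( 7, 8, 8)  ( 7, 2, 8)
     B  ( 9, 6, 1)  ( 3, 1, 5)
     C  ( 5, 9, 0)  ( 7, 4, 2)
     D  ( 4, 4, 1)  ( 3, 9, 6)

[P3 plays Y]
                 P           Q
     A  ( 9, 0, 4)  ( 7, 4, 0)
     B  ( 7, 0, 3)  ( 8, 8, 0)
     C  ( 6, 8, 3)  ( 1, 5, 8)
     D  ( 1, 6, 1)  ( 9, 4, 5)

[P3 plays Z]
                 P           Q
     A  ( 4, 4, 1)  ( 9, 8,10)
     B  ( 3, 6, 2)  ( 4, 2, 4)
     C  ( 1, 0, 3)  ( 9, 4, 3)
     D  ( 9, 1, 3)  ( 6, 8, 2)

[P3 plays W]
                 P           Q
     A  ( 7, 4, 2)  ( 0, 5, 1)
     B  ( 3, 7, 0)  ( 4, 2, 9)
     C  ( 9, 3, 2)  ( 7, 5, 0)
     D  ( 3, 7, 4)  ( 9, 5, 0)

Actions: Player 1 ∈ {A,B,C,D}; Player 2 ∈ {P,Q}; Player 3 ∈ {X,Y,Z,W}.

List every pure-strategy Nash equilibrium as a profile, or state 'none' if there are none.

(A,P,X): not NE [P1→B gives 9>7]
(A,P,Y): not NE [P2→Q gives 4>0; P3→X gives 8>4]
(A,P,Z): not NE [P1→D gives 9>4; P2→Q gives 8>4; P3→X gives 8>1]
(A,P,W): not NE [P1→C gives 9>7; P2→Q gives 5>4; P3→X gives 8>2]
(A,Q,X): not NE [P2→P gives 8>2; P3→Z gives 10>8]
(A,Q,Y): not NE [P1→D gives 9>7; P3→Z gives 10>0]
(A,Q,Z): NE
(A,Q,W): not NE [P1→D gives 9>0; P3→Z gives 10>1]
(B,P,X): not NE [P3→Y gives 3>1]
(B,P,Y): not NE [P1→A gives 9>7; P2→Q gives 8>0]
(B,P,Z): not NE [P1→D gives 9>3; P3→Y gives 3>2]
(B,P,W): not NE [P1→C gives 9>3; P3→Y gives 3>0]
(B,Q,X): not NE [P1→C gives 7>3; P2→P gives 6>1; P3→W gives 9>5]
(B,Q,Y): not NE [P1→D gives 9>8; P3→W gives 9>0]
(B,Q,Z): not NE [P1→C gives 9>4; P2→P gives 6>2; P3→W gives 9>4]
(B,Q,W): not NE [P1→D gives 9>4; P2→P gives 7>2]
(C,P,X): not NE [P1→B gives 9>5; P3→Z gives 3>0]
(C,P,Y): not NE [P1→A gives 9>6]
(C,P,Z): not NE [P1→D gives 9>1; P2→Q gives 4>0]
(C,P,W): not NE [P2→Q gives 5>3; P3→Z gives 3>2]
(C,Q,X): not NE [P2→P gives 9>4; P3→Y gives 8>2]
(C,Q,Y): not NE [P1→D gives 9>1; P2→P gives 8>5]
(C,Q,Z): not NE [P3→Y gives 8>3]
(C,Q,W): not NE [P1→D gives 9>7; P3→Y gives 8>0]
(D,P,X): not NE [P1→B gives 9>4; P2→Q gives 9>4; P3→W gives 4>1]
(D,P,Y): not NE [P1→A gives 9>1; P3→W gives 4>1]
(D,P,Z): not NE [P2→Q gives 8>1; P3→W gives 4>3]
(D,P,W): not NE [P1→C gives 9>3]
(D,Q,X): not NE [P1→C gives 7>3]
(D,Q,Y): not NE [P2→P gives 6>4; P3→X gives 6>5]
(D,Q,Z): not NE [P1→C gives 9>6; P3→X gives 6>2]
(D,Q,W): not NE [P2→P gives 7>5; P3→X gives 6>0]

PSNE = {(A,Q,Z)}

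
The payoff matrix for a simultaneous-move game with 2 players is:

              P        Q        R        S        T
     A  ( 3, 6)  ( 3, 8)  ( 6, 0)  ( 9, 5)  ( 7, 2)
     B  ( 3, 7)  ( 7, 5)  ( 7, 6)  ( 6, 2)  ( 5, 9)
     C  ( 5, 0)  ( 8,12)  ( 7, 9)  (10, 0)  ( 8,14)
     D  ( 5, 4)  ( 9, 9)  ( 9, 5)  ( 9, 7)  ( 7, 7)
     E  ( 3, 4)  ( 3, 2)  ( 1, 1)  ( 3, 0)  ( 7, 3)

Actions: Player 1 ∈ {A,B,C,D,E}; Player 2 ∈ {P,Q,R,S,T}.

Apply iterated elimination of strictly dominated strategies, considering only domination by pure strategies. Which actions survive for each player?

P1 drop A (C beats it: P:5>3 Q:8>3 R:7>6 S:10>9 T:8>7)
P1 drop B (D beats it: P:5>3 Q:9>7 R:9>7 S:9>6 T:7>5)
P1 drop E (C beats it: P:5>3 Q:8>3 R:7>1 S:10>3 T:8>7)
P2 drop P (Q beats it: C:12>0 D:9>4)
P2 drop R (Q beats it: C:12>9 D:9>5)
P2 drop S (Q beats it: C:12>0 D:9>7)
P1→{C,D} P2→{Q,T}

Remaining: P1:{C,D} P2:{Q,T}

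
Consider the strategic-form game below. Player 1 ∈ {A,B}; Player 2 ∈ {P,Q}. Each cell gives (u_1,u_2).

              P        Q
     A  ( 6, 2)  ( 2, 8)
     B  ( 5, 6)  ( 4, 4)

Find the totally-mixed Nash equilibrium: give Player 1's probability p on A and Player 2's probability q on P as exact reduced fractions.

(p,q) = (1/4, 2/3)

P1 indiff ⇒ q·6+(1-q)·2 = q·5+(1-q)·4 ⇒ q(1) = (1-q)(2) ⇒ q = 2/3
P2 indiff ⇒ p·2+(1-p)·6 = p·8+(1-p)·4 ⇒ p(-6) = (1-p)(-2) ⇒ p = 1/4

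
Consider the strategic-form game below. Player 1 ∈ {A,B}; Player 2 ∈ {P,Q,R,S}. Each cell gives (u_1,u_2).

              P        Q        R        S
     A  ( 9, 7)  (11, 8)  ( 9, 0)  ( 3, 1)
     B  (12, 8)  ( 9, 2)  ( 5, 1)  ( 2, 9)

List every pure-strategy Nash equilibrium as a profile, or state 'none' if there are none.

Nash profiles: (A,Q)

(A,P): not NE [P1→B gives 12>9; P2→Q gives 8>7]
(A,Q): NE
(A,R): not NE [P2→Q gives 8>0]
(A,S): not NE [P2→Q gives 8>1]
(B,P): not NE [P2→S gives 9>8]
(B,Q): not NE [P1→A gives 11>9; P2→S gives 9>2]
(B,R): not NE [P1→A gives 9>5; P2→S gives 9>1]
(B,S): not NE [P1→A gives 3>2]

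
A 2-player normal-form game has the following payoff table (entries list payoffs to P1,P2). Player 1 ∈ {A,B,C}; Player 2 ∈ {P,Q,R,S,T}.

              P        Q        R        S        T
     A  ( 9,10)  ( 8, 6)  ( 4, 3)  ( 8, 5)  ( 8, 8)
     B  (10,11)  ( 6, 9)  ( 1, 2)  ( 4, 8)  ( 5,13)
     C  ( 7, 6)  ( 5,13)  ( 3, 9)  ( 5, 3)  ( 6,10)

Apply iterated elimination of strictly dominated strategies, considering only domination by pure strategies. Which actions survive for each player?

Survivors P1:{A,B} P2:{P,T}

P1 drop C (A beats it: P:9>7 Q:8>5 R:4>3 S:8>5 T:8>6)
P2 drop Q (P beats it: A:10>6 B:11>9)
P2 drop R (P beats it: A:10>3 B:11>2)
P2 drop S (P beats it: A:10>5 B:11>8)
P1→{A,B} P2→{P,T}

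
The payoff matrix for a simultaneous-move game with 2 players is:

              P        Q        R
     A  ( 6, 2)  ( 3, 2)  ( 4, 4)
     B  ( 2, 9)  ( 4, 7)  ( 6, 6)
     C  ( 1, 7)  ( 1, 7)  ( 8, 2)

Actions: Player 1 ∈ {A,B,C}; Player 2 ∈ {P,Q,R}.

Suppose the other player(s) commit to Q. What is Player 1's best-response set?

u_1(A vs Q) = 3
u_1(B vs Q) = 4
u_1(C vs Q) = 1
max payoff 4 at {B}

BR_1 = {B}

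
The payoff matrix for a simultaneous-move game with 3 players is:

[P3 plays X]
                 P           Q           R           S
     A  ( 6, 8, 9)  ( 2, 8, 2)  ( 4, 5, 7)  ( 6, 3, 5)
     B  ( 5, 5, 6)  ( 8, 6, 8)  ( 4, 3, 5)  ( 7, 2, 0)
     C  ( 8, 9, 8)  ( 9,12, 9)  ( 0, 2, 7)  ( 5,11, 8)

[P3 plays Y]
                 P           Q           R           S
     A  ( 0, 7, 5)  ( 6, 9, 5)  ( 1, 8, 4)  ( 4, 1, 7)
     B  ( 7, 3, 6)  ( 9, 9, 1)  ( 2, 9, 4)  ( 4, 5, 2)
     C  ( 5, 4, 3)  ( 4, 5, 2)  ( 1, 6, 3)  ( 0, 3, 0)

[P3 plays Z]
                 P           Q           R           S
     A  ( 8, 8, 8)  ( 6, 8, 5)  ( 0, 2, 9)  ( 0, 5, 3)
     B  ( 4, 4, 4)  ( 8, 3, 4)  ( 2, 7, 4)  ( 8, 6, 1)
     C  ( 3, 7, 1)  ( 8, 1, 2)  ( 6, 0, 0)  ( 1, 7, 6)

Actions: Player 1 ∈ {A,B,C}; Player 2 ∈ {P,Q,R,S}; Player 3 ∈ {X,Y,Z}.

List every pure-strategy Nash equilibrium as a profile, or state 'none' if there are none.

NE set: (C,Q,X)

(A,P,X): not NE [P1→C gives 8>6]
(A,P,Y): not NE [P1→B gives 7>0; P2→Q gives 9>7; P3→X gives 9>5]
(A,P,Z): not NE [P3→X gives 9>8]
(A,Q,X): not NE [P1→C gives 9>2; P3→Z gives 5>2]
(A,Q,Y): not NE [P1→B gives 9>6]
(A,Q,Z): not NE [P1→C gives 8>6]
(A,R,X): not NE [P2→Q gives 8>5; P3→Z gives 9>7]
(A,R,Y): not NE [P1→B gives 2>1; P2→Q gives 9>8; P3→Z gives 9>4]
(A,R,Z): not NE [P1→C gives 6>0; P2→Q gives 8>2]
(A,S,X): not NE [P1→B gives 7>6; P2→Q gives 8>3; P3→Y gives 7>5]
(A,S,Y): not NE [P2→Q gives 9>1]
(A,S,Z): not NE [P1→B gives 8>0; P2→Q gives 8>5; P3→Y gives 7>3]
(B,P,X): not NE [P1→C gives 8>5; P2→Q gives 6>5]
(B,P,Y): not NE [P2→R gives 9>3]
(B,P,Z): not NE [P1→A gives 8>4; P2→R gives 7>4; P3→Y gives 6>4]
(B,Q,X): not NE [P1→C gives 9>8]
(B,Q,Y): not NE [P3→X gives 8>1]
(B,Q,Z): not NE [P2→R gives 7>3; P3→X gives 8>4]
(B,R,X): not NE [P2→Q gives 6>3]
(B,R,Y): not NE [P3→X gives 5>4]
(B,R,Z): not NE [P1→C gives 6>2; P3→X gives 5>4]
(B,S,X): not NE [P2→Q gives 6>2; P3→Y gives 2>0]
(B,S,Y): not NE [P2→R gives 9>5]
(B,S,Z): not NE [P2→R gives 7>6; P3→Y gives 2>1]
(C,P,X): not NE [P2→Q gives 12>9]
(C,P,Y): not NE [P1→B gives 7>5; P2→R gives 6>4; P3→X gives 8>3]
(C,P,Z): not NE [P1→A gives 8>3; P3→X gives 8>1]
(C,Q,X): NE
(C,Q,Y): not NE [P1→B gives 9>4; P2→R gives 6>5; P3→X gives 9>2]
(C,Q,Z): not NE [P2→S gives 7>1; P3→X gives 9>2]
(C,R,X): not NE [P1→B gives 4>0; P2→Q gives 12>2]
(C,R,Y): not NE [P1→B gives 2>1; P3→X gives 7>3]
(C,R,Z): not NE [P2→S gives 7>0; P3→X gives 7>0]
(C,S,X): not NE [P1→B gives 7>5; P2→Q gives 12>11]
(C,S,Y): not NE [P1→B gives 4>0; P2→R gives 6>3; P3→X gives 8>0]
(C,S,Z): not NE [P1→B gives 8>1; P3→X gives 8>6]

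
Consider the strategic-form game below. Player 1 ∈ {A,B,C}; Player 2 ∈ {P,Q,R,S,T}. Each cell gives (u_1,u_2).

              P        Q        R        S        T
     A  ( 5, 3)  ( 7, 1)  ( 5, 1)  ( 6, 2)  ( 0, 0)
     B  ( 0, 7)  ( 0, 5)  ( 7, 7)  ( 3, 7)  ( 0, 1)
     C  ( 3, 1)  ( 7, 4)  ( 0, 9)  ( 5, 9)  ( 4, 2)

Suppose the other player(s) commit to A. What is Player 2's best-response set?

P2 best: {P}

u_2(P vs A) = 3
u_2(Q vs A) = 1
u_2(R vs A) = 1
u_2(S vs A) = 2
u_2(T vs A) = 0
max payoff 3 at {P}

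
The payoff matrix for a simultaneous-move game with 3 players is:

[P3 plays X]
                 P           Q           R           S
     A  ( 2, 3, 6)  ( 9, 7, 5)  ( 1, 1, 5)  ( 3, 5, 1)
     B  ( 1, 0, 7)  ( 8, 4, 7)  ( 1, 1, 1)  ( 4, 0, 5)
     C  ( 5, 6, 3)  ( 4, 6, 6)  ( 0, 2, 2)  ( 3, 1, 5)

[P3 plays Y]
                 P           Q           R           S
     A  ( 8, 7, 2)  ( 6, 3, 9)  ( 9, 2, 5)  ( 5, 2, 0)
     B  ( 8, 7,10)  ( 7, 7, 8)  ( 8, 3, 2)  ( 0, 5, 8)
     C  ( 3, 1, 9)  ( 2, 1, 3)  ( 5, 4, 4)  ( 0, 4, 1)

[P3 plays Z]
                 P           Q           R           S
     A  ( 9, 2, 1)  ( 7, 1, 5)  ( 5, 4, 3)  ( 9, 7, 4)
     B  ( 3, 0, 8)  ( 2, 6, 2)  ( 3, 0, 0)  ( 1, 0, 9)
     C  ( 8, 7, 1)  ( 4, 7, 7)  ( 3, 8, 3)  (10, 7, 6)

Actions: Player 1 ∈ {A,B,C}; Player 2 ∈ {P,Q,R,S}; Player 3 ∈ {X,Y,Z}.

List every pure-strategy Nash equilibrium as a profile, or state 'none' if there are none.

(A,P,X): not NE [P1→C gives 5>2; P2→Q gives 7>3]
(A,P,Y): not NE [P3→X gives 6>2]
(A,P,Z): not NE [P2→S gives 7>2; P3→X gives 6>1]
(A,Q,X): not NE [P3→Y gives 9>5]
(A,Q,Y): not NE [P1→B gives 7>6; P2→P gives 7>3]
(A,Q,Z): not NE [P2→S gives 7>1; P3→Y gives 9>5]
(A,R,X): not NE [P2→Q gives 7>1]
(A,R,Y): not NE [P2→P gives 7>2]
(A,R,Z): not NE [P2→S gives 7>4; P3→Y gives 5>3]
(A,S,X): not NE [P1→B gives 4>3; P2→Q gives 7>5; P3→Z gives 4>1]
(A,S,Y): not NE [P2→P gives 7>2; P3→Z gives 4>0]
(A,S,Z): not NE [P1→C gives 10>9]
(B,P,X): not NE [P1→C gives 5>1; P2→Q gives 4>0; P3→Y gives 10>7]
(B,P,Y): NE
(B,P,Z): not NE [P1→A gives 9>3; P2→Q gives 6>0; P3→Y gives 10>8]
(B,Q,X): not NE [P1→A gives 9>8; P3→Y gives 8>7]
(B,Q,Y): NE
(B,Q,Z): not NE [P1→A gives 7>2; P3→Y gives 8>2]
(B,R,X): not NE [P2→Q gives 4>1; P3→Y gives 2>1]
(B,R,Y): not NE [P1→A gives 9>8; P2→Q gives 7>3]
(B,R,Z): not NE [P1→A gives 5>3; P2→Q gives 6>0; P3→Y gives 2>0]
(B,S,X): not NE [P2→Q gives 4>0; P3→Z gives 9>5]
(B,S,Y): not NE [P1→A gives 5>0; P2→Q gives 7>5; P3→Z gives 9>8]
(B,S,Z): not NE [P1→C gives 10>1; P2→Q gives 6>0]
(C,P,X): not NE [P3→Y gives 9>3]
(C,P,Y): not NE [P1→B gives 8>3; P2→S gives 4>1]
(C,P,Z): not NE [P1→A gives 9>8; P2→R gives 8>7; P3→Y gives 9>1]
(C,Q,X): not NE [P1→A gives 9>4; P3→Z gives 7>6]
(C,Q,Y): not NE [P1→B gives 7>2; P2→S gives 4>1; P3→Z gives 7>3]
(C,Q,Z): not NE [P1→A gives 7>4; P2→R gives 8>7]
(C,R,X): not NE [P1→B gives 1>0; P2→Q gives 6>2; P3→Y gives 4>2]
(C,R,Y): not NE [P1→A gives 9>5]
(C,R,Z): not NE [P1→A gives 5>3; P3→Y gives 4>3]
(C,S,X): not NE [P1→B gives 4>3; P2→Q gives 6>1; P3→Z gives 6>5]
(C,S,Y): not NE [P1→A gives 5>0; P3→Z gives 6>1]
(C,S,Z): not NE [P2→R gives 8>7]

Nash profiles: (B,P,Y), (B,Q,Y)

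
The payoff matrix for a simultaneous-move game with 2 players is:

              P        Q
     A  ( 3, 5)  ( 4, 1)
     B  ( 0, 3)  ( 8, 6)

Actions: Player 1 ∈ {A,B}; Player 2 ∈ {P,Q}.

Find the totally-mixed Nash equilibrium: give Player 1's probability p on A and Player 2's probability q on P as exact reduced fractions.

(p,q) = (3/7, 4/7)

P1 indiff ⇒ q·3+(1-q)·4 = q·0+(1-q)·8 ⇒ q(3) = (1-q)(4) ⇒ q = 4/7
P2 indiff ⇒ p·5+(1-p)·3 = p·1+(1-p)·6 ⇒ p(4) = (1-p)(3) ⇒ p = 3/7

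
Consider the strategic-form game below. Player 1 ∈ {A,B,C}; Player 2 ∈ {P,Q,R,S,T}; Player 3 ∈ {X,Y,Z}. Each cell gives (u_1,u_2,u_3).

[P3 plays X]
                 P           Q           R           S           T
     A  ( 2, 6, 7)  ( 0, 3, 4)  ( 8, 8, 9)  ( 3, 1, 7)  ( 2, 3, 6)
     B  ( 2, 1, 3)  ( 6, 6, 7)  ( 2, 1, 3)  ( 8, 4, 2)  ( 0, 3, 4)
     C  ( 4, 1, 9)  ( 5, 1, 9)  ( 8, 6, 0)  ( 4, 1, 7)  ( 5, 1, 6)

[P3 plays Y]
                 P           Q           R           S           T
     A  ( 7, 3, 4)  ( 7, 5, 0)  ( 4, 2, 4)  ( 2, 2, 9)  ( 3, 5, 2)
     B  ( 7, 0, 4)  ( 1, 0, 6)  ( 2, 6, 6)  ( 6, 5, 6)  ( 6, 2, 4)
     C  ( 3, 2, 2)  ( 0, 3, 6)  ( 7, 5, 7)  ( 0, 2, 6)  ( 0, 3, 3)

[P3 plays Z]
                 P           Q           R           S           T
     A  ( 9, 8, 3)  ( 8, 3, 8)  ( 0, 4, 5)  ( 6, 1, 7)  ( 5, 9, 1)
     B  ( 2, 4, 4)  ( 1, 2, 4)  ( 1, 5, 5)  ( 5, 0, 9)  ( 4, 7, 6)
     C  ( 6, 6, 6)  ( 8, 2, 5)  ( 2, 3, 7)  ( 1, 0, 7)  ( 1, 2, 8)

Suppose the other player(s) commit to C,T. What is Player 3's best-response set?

u_3(X vs C,T) = 6
u_3(Y vs C,T) = 3
u_3(Z vs C,T) = 8
max payoff 8 at {Z}

P3 best: {Z}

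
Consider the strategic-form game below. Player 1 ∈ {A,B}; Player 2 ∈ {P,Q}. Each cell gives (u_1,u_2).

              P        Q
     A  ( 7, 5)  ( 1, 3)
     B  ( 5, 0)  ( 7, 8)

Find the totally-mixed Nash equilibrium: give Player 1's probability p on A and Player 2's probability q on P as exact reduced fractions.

p=4/5, q=3/4

P1 indiff ⇒ q·7+(1-q)·1 = q·5+(1-q)·7 ⇒ q(2) = (1-q)(6) ⇒ q = 3/4
P2 indiff ⇒ p·5+(1-p)·0 = p·3+(1-p)·8 ⇒ p(2) = (1-p)(8) ⇒ p = 4/5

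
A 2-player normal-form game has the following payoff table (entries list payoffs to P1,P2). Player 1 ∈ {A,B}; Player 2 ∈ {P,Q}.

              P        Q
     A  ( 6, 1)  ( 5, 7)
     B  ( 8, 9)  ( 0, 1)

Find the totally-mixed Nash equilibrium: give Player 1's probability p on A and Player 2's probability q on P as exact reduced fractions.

(p,q) = (4/7, 5/7)

P1 indiff ⇒ q·6+(1-q)·5 = q·8+(1-q)·0 ⇒ q(-2) = (1-q)(-5) ⇒ q = 5/7
P2 indiff ⇒ p·1+(1-p)·9 = p·7+(1-p)·1 ⇒ p(-6) = (1-p)(-8) ⇒ p = 4/7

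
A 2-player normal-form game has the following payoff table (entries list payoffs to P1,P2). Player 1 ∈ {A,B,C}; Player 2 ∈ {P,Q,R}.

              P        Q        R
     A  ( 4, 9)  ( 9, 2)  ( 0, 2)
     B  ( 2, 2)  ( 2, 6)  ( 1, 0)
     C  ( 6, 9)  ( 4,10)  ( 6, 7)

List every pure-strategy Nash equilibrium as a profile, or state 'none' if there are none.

(A,P): not NE [P1→C gives 6>4]
(A,Q): not NE [P2→P gives 9>2]
(A,R): not NE [P1→C gives 6>0; P2→P gives 9>2]
(B,P): not NE [P1→C gives 6>2; P2→Q gives 6>2]
(B,Q): not NE [P1→A gives 9>2]
(B,R): not NE [P1→C gives 6>1; P2→Q gives 6>0]
(C,P): not NE [P2→Q gives 10>9]
(C,Q): not NE [P1→A gives 9>4]
(C,R): not NE [P2→Q gives 10>7]

PSNE: ∅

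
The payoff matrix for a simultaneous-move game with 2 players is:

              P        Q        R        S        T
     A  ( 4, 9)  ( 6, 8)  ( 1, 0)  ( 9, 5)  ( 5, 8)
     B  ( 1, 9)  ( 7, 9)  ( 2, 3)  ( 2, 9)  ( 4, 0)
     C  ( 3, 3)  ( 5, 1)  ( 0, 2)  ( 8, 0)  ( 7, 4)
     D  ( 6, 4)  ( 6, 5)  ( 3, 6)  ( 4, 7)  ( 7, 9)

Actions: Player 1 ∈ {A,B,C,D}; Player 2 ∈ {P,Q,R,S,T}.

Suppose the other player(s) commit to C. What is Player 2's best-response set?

u_2(P vs C) = 3
u_2(Q vs C) = 1
u_2(R vs C) = 2
u_2(S vs C) = 0
u_2(T vs C) = 4
max payoff 4 at {T}

argmax u_2 = {T}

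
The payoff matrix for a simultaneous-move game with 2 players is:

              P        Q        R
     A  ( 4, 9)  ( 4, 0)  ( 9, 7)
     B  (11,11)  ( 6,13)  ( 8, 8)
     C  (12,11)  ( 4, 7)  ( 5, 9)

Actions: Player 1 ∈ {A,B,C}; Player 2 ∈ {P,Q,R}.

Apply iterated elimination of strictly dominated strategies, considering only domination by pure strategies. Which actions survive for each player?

Survivors P1:{B,C} P2:{P,Q}

P2 drop R (P beats it: A:9>7 B:11>8 C:11>9)
P1 drop A (B beats it: P:11>4 Q:6>4)
P1→{B,C} P2→{P,Q}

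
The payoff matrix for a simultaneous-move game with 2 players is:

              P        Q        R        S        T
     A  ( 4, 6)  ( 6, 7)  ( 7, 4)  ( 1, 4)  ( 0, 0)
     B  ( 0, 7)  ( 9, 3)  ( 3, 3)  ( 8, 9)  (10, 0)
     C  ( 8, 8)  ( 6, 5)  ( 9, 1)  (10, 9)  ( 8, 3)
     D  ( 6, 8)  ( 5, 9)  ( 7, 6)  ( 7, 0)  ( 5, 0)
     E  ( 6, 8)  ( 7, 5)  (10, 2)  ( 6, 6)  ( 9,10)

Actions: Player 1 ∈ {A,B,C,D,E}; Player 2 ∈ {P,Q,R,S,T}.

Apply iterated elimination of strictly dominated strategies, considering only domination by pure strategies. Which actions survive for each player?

P1 drop A (E beats it: P:6>4 Q:7>6 R:10>7 S:6>1 T:9>0)
P1 drop D (C beats it: P:8>6 Q:6>5 R:9>7 S:10>7 T:8>5)
P2 drop Q (P beats it: B:7>3 C:8>5 E:8>5)
P2 drop R (P beats it: B:7>3 C:8>1 E:8>2)
P1→{B,C,E} P2→{P,S,T}

Survivors P1:{B,C,E} P2:{P,S,T}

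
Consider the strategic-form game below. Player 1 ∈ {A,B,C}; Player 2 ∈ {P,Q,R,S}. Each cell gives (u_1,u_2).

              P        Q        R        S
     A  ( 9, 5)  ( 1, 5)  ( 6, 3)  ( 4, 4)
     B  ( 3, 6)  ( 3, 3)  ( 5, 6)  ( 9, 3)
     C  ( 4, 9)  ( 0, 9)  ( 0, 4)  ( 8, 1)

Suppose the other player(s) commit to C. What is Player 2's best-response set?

BR_2 = {P,Q}

u_2(P vs C) = 9
u_2(Q vs C) = 9
u_2(R vs C) = 4
u_2(S vs C) = 1
max payoff 9 at {P,Q}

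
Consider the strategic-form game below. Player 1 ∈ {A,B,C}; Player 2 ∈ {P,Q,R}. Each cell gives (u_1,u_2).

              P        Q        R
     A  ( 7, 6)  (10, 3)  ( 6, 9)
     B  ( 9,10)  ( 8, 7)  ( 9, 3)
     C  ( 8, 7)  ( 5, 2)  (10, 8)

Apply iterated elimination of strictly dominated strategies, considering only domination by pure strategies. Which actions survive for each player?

P2 drop Q (P beats it: A:6>3 B:10>7 C:7>2)
P1 drop A (B beats it: P:9>7 R:9>6)
P1→{B,C} P2→{P,R}

Remaining: P1:{B,C} P2:{P,R}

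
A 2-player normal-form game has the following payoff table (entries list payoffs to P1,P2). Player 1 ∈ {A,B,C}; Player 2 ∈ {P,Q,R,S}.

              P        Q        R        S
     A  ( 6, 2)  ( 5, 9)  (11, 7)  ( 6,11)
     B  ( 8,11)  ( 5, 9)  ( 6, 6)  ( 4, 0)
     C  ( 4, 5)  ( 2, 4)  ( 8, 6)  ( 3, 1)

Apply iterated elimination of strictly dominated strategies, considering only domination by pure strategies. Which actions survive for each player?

P1 drop C (A beats it: P:6>4 Q:5>2 R:11>8 S:6>3)
P2 drop R (Q beats it: A:9>7 B:9>6)
P1→{A,B} P2→{P,Q,S}

IESDS → P1:{A,B} P2:{P,Q,S}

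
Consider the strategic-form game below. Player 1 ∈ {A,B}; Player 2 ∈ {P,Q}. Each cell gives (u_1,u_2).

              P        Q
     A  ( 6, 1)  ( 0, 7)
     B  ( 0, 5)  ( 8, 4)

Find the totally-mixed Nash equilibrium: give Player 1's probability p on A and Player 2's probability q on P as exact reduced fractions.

P1 indiff ⇒ q·6+(1-q)·0 = q·0+(1-q)·8 ⇒ q(6) = (1-q)(8) ⇒ q = 4/7
P2 indiff ⇒ p·1+(1-p)·5 = p·7+(1-p)·4 ⇒ p(-6) = (1-p)(-1) ⇒ p = 1/7

p=1/7, q=4/7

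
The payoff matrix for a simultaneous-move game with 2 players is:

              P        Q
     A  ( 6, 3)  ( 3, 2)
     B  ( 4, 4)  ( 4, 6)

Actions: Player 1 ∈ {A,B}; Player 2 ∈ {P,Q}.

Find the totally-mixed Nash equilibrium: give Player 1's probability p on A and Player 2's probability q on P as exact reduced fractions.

P1 indiff ⇒ q·6+(1-q)·3 = q·4+(1-q)·4 ⇒ q(2) = (1-q)(1) ⇒ q = 1/3
P2 indiff ⇒ p·3+(1-p)·4 = p·2+(1-p)·6 ⇒ p(1) = (1-p)(2) ⇒ p = 2/3

(p,q) = (2/3, 1/3)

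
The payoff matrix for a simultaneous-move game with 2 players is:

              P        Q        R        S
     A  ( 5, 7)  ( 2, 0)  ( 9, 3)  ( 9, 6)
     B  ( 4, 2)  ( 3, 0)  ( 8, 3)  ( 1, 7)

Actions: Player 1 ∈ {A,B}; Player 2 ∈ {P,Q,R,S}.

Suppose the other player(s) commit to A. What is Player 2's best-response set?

P2 best: {P}

u_2(P vs A) = 7
u_2(Q vs A) = 0
u_2(R vs A) = 3
u_2(S vs A) = 6
max payoff 7 at {P}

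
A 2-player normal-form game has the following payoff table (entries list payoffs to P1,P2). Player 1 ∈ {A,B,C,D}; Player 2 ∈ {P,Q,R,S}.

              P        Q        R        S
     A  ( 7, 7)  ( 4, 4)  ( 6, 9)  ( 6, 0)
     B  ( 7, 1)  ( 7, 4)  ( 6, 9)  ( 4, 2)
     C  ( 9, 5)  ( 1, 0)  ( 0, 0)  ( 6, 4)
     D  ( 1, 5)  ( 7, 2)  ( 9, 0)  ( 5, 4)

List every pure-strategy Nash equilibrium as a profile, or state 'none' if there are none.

Nash profiles: (C,P)

(A,P): not NE [P1→C gives 9>7; P2→R gives 9>7]
(A,Q): not NE [P1→D gives 7>4; P2→R gives 9>4]
(A,R): not NE [P1→D gives 9>6]
(A,S): not NE [P2→R gives 9>0]
(B,P): not NE [P1→C gives 9>7; P2→R gives 9>1]
(B,Q): not NE [P2→R gives 9>4]
(B,R): not NE [P1→D gives 9>6]
(B,S): not NE [P1→C gives 6>4; P2→R gives 9>2]
(C,P): NE
(C,Q): not NE [P1→D gives 7>1; P2→P gives 5>0]
(C,R): not NE [P1→D gives 9>0; P2→P gives 5>0]
(C,S): not NE [P2→P gives 5>4]
(D,P): not NE [P1→C gives 9>1]
(D,Q): not NE [P2→P gives 5>2]
(D,R): not NE [P2→P gives 5>0]
(D,S): not NE [P1→C gives 6>5; P2→P gives 5>4]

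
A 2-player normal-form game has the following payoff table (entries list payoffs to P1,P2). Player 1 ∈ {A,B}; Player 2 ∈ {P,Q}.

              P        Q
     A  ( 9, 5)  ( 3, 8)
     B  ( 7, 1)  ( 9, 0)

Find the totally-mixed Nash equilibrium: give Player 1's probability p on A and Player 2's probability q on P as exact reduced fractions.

P1 mixes 1/4 on A; P2 mixes 3/4 on P

P1 indiff ⇒ q·9+(1-q)·3 = q·7+(1-q)·9 ⇒ q(2) = (1-q)(6) ⇒ q = 3/4
P2 indiff ⇒ p·5+(1-p)·1 = p·8+(1-p)·0 ⇒ p(-3) = (1-p)(-1) ⇒ p = 1/4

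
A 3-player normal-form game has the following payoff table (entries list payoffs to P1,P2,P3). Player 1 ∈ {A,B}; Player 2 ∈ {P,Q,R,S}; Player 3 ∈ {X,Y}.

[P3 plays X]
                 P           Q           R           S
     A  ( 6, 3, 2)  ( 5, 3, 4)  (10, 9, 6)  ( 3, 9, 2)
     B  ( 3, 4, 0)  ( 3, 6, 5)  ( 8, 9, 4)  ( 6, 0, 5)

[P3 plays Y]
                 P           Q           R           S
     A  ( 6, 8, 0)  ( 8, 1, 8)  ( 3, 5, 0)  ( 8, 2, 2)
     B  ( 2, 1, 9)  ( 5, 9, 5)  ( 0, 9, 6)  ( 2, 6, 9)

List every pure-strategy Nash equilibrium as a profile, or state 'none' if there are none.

NE set: (A,R,X)

(A,P,X): not NE [P2→S gives 9>3]
(A,P,Y): not NE [P3→X gives 2>0]
(A,Q,X): not NE [P2→S gives 9>3; P3→Y gives 8>4]
(A,Q,Y): not NE [P2→P gives 8>1]
(A,R,X): NE
(A,R,Y): not NE [P2→P gives 8>5; P3→X gives 6>0]
(A,S,X): not NE [P1→B gives 6>3]
(A,S,Y): not NE [P2→P gives 8>2]
(B,P,X): not NE [P1→A gives 6>3; P2→R gives 9>4; P3→Y gives 9>0]
(B,P,Y): not NE [P1→A gives 6>2; P2→R gives 9>1]
(B,Q,X): not NE [P1→A gives 5>3; P2→R gives 9>6]
(B,Q,Y): not NE [P1→A gives 8>5]
(B,R,X): not NE [P1→A gives 10>8; P3→Y gives 6>4]
(B,R,Y): not NE [P1→A gives 3>0]
(B,S,X): not NE [P2→R gives 9>0; P3→Y gives 9>5]
(B,S,Y): not NE [P1→A gives 8>2; P2→R gives 9>6]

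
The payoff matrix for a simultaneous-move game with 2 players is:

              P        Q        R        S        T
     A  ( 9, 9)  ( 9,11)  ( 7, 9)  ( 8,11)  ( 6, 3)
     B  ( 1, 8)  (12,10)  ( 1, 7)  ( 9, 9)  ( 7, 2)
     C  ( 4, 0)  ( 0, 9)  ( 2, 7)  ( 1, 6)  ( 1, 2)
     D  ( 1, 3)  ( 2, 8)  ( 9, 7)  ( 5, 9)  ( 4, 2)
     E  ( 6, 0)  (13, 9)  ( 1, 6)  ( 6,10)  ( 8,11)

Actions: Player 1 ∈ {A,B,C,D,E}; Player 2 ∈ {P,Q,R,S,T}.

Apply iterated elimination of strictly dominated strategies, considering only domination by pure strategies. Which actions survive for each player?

Survivors P1:{B,E} P2:{Q,S,T}

P1 drop C (A beats it: P:9>4 Q:9>0 R:7>2 S:8>1 T:6>1)
P2 drop P (Q beats it: A:11>9 B:10>8 D:8>3 E:9>0)
P2 drop R (Q beats it: A:11>9 B:10>7 D:8>7 E:9>6)
P1 drop A (B beats it: Q:12>9 S:9>8 T:7>6)
P1 drop D (B beats it: Q:12>2 S:9>5 T:7>4)
P1→{B,E} P2→{Q,S,T}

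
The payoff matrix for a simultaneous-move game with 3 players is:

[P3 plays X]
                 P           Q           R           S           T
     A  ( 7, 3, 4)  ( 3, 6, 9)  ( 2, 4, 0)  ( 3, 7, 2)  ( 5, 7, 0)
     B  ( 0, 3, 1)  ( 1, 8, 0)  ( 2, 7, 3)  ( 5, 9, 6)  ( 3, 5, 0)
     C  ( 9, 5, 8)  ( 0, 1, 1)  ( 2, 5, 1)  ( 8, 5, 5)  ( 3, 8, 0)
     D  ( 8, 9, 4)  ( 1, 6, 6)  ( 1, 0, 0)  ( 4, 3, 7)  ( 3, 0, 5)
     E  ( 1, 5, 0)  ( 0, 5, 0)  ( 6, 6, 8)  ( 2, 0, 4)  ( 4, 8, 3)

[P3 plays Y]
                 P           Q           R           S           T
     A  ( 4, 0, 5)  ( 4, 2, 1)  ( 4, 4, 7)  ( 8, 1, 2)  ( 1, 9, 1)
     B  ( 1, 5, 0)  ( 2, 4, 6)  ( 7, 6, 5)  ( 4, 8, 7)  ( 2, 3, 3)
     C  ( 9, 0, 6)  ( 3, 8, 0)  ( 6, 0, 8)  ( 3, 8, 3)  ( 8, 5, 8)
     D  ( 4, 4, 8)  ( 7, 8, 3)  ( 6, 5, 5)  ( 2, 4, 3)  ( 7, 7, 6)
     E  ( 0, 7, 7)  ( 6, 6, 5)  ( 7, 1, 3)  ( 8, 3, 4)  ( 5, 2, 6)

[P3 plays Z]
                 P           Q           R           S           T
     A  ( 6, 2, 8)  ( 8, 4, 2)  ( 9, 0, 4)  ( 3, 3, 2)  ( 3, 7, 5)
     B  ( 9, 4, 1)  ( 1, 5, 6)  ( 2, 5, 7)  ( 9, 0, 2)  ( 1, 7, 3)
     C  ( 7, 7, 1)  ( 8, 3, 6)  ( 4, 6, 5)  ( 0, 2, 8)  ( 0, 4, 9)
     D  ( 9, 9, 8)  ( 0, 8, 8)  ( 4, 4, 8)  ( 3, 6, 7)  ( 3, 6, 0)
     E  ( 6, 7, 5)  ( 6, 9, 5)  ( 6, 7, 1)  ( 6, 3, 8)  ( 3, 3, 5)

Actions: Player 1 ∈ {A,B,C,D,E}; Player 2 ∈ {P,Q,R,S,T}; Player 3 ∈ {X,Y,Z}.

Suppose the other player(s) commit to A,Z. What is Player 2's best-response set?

u_2(P vs A,Z) = 2
u_2(Q vs A,Z) = 4
u_2(R vs A,Z) = 0
u_2(S vs A,Z) = 3
u_2(T vs A,Z) = 7
max payoff 7 at {T}

P2 best: {T}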